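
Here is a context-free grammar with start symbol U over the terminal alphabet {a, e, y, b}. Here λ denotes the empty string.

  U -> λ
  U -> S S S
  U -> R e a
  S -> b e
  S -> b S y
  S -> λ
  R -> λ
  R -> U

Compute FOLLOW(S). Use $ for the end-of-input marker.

{$, b, e, y}

FIRST(S) = {λ, b}
FIRST(U) = {λ, b, e}  (via S S S, R e a)
FIRST(R) = {λ, b, e}  (via U)
FOLLOW(U) includes $ since U is the start symbol.
FOLLOW(R): in U->R e a, R is followed by e a with FIRST {e}. Thus FOLLOW(R) = {e}.
FOLLOW(U): in R->U, the suffix after U is empty, so FOLLOW(U) ⊇ FOLLOW(R) = {e}. Thus FOLLOW(U) = {$, e}.
FOLLOW(S): in U->S S S (occurrence 1), S is followed by S S with FIRST {λ, b}; in U->S S S (occurrence 1), the suffix after S is nullable, so FOLLOW(S) ⊇ FOLLOW(U) = {$, e}; in U->S S S (occurrence 2), S is followed by S with FIRST {λ, b}; in U->S S S (occurrence 2), the suffix after S is nullable, so FOLLOW(S) ⊇ FOLLOW(U) = {$, e}; in U->S S S (occurrence 3), the suffix after S is empty, so FOLLOW(S) ⊇ FOLLOW(U) = {$, e}; in S->b S y, S is followed by y with FIRST {y}. Thus FOLLOW(S) = {$, b, e, y}.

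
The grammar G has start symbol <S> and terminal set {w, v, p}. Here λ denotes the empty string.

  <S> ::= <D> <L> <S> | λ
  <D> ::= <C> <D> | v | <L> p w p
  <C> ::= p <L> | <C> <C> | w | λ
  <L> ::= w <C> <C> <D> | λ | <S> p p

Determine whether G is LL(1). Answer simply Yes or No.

FIRST(<S>) = {λ, p, v, w}
FIRST(<D>) = {p, v, w}
FIRST(<C>) = {λ, p, w}
FIRST(<L>) = {λ, p, v, w}
FOLLOW(<S>) = {$, p}
FOLLOW(<D>) = {$, p, v, w}
FOLLOW(<C>) = {p, v, w}
FOLLOW(<L>) = {$, p, v, w}
Cell M[<C>, p] receives both <C> ::= p <L> and <C> ::= <C> <C> and <C> ::= λ — the grammar is not LL(1).

No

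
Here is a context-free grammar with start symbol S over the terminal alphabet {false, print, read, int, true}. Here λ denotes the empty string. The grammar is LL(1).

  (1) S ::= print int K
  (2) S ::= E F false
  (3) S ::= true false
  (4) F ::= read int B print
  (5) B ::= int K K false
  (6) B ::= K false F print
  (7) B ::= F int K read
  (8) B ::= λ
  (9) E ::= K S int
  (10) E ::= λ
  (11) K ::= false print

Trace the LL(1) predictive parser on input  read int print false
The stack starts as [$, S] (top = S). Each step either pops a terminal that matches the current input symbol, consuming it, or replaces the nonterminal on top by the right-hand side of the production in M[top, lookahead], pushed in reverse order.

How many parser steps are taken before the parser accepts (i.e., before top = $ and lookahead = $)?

     Stack                     Input                   Action
  1  $ S                       read int print false $  expand S ::= E F false
  2  $ false F E               read int print false $  expand E ::= λ
  3  $ false F                 read int print false $  expand F ::= read int B print
  4  $ false print B int read  read int print false $  match read
  5  $ false print B int       int print false $       match int
  6  $ false print B           print false $           expand B ::= λ
  7  $ false print             print false $           match print
  8  $ false                   false $                 match false
Accept reached after 8 steps.

8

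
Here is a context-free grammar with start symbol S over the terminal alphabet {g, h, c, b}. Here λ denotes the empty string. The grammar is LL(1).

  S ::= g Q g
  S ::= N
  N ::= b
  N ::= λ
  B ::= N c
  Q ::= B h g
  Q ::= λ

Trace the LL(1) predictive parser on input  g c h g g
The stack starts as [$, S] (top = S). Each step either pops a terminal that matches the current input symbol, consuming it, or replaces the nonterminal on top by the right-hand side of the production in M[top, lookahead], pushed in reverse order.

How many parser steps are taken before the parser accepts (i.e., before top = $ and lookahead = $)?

step 1: stack=$ S  input=g c h g g $  — expand S ::= g Q g
step 2: stack=$ g Q g  input=g c h g g $  — match g
step 3: stack=$ g Q  input=c h g g $  — expand Q ::= B h g
step 4: stack=$ g g h B  input=c h g g $  — expand B ::= N c
step 5: stack=$ g g h c N  input=c h g g $  — expand N ::= λ
step 6: stack=$ g g h c  input=c h g g $  — match c
step 7: stack=$ g g h  input=h g g $  — match h
step 8: stack=$ g g  input=g g $  — match g
step 9: stack=$ g  input=g $  — match g
Accept reached after 9 steps.

9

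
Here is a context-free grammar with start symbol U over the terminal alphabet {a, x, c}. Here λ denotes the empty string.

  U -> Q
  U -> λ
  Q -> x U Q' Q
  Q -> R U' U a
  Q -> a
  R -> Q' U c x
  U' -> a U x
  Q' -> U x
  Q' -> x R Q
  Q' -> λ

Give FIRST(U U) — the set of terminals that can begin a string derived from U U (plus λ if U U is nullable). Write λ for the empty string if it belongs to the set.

{λ, a, c, x}

FIRST(U'): from U'->a U x we get {a}. So FIRST(U') = {a}.
FIRST(U): from U->Q we get {a, c, x}; from U->λ we get {λ}. So FIRST(U) = {λ, a, c, x}.
FIRST(Q'): from Q'->U x we get {a, c, x}; from Q'->x R Q we get {x}; from Q'->λ we get {λ}. So FIRST(Q') = {λ, a, c, x}.
FIRST(R): from R->Q' U c x we get {a, c, x}. So FIRST(R) = {a, c, x}.
FIRST(Q): from Q->x U Q' Q we get {x}; from Q->R U' U a we get {a, c, x}; from Q->a we get {a}. So FIRST(Q) = {a, c, x}.
FIRST(U U): take FIRST of each symbol in turn, carrying on past any symbol whose FIRST contains λ; result {λ, a, c, x}.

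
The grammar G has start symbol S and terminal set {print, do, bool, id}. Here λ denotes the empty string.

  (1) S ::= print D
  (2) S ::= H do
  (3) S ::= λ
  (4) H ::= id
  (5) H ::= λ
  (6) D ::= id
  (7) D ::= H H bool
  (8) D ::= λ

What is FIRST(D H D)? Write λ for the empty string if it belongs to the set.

FIRST(H): from H::=id we get {id}; from H::=λ we get {λ}. So FIRST(H) = {λ, id}.
FIRST(S): from S::=print D we get {print}; from S::=H do we get {do, id}; from S::=λ we get {λ}. So FIRST(S) = {λ, do, id, print}.
FIRST(D): from D::=id we get {id}; from D::=H H bool we get {bool, id}; from D::=λ we get {λ}. So FIRST(D) = {λ, bool, id}.
FIRST(D H D): take FIRST of each symbol in turn, carrying on past any symbol whose FIRST contains λ; result {λ, bool, id}.

{λ, bool, id}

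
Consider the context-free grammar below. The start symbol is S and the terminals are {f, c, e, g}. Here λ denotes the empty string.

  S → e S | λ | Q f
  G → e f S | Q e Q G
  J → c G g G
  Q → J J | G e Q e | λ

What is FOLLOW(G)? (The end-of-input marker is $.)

{c, e, f, g}

FIRST(J): from J→c G g G we get {c}. So FIRST(J) = {c}.
FIRST(S): from S→e S we get {e}; from S→λ we get {λ}; from S→Q f we get {c, e, f}. So FIRST(S) = {λ, c, e, f}.
FIRST(G): from G→e f S we get {e}; from G→Q e Q G we get {c, e}. So FIRST(G) = {c, e}.
FIRST(Q): from Q→J J we get {c}; from Q→G e Q e we get {c, e}; from Q→λ we get {λ}. So FIRST(Q) = {λ, c, e}.
FOLLOW(S) includes $ since S is the start symbol.
FOLLOW(Q): in S→Q f, Q is followed by f with FIRST {f}; in G→Q e Q G (occurrence 1), Q is followed by e Q G with FIRST {e}; in G→Q e Q G (occurrence 2), Q is followed by G with FIRST {c, e}; in Q→G e Q e, Q is followed by e with FIRST {e}. Thus FOLLOW(Q) = {c, e, f}.
FOLLOW(J): in Q→J J (occurrence 1), J is followed by J with FIRST {c}; in Q→J J (occurrence 2), the suffix after J is empty, so FOLLOW(J) ⊇ FOLLOW(Q) = {c, e, f}. Thus FOLLOW(J) = {c, e, f}.
FOLLOW(G): in G→Q e Q G, the suffix after G is empty (adds nothing new); in J→c G g G (occurrence 1), G is followed by g G with FIRST {g}; in J→c G g G (occurrence 2), the suffix after G is empty, so FOLLOW(G) ⊇ FOLLOW(J) = {c, e, f}; in Q→G e Q e, G is followed by e Q e with FIRST {e}. Thus FOLLOW(G) = {c, e, f, g}.
FOLLOW(S): in S→e S, the suffix after S is empty (adds nothing new); in G→e f S, the suffix after S is empty, so FOLLOW(S) ⊇ FOLLOW(G) = {c, e, f, g}. Thus FOLLOW(S) = {$, c, e, f, g}.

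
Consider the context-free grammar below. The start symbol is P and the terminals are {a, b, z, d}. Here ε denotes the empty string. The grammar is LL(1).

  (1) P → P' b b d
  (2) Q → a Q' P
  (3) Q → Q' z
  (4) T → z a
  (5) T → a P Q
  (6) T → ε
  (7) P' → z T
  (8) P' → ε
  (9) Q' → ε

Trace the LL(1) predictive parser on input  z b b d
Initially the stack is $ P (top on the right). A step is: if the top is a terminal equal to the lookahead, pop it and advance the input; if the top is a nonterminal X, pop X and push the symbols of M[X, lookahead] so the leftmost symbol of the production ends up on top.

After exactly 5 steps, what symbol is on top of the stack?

b

step 1: stack=$ P  input=z b b d $  — expand P → P' b b d
step 2: stack=$ d b b P'  input=z b b d $  — expand P' → z T
step 3: stack=$ d b b T z  input=z b b d $  — match z
step 4: stack=$ d b b T  input=b b d $  — expand T → ε
step 5: stack=$ d b b  input=b b d $  — match b
Stack after step 5: $ d b (top = b).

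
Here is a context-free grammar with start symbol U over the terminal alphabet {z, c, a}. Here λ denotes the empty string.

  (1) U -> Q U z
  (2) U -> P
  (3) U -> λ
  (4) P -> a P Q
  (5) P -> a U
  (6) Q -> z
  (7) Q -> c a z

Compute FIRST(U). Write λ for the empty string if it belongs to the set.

{λ, a, c, z}

FIRST(P): from P->a P Q we get {a}; from P->a U we get {a}. So FIRST(P) = {a}.
FIRST(Q): from Q->z we get {z}; from Q->c a z we get {c}. So FIRST(Q) = {c, z}.
FIRST(U): from U->Q U z we get {c, z}; from U->P we get {a}; from U->λ we get {λ}. So FIRST(U) = {λ, a, c, z}.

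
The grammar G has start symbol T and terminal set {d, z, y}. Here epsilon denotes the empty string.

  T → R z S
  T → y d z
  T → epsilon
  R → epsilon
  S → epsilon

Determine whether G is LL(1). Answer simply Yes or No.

FIRST(T) = {epsilon, y, z}
FIRST(R) = {epsilon}
FIRST(S) = {epsilon}
FOLLOW(T) = {$}
FOLLOW(R) = {z}
FOLLOW(S) = {$}
Each cell of M receives at most one production.

Yes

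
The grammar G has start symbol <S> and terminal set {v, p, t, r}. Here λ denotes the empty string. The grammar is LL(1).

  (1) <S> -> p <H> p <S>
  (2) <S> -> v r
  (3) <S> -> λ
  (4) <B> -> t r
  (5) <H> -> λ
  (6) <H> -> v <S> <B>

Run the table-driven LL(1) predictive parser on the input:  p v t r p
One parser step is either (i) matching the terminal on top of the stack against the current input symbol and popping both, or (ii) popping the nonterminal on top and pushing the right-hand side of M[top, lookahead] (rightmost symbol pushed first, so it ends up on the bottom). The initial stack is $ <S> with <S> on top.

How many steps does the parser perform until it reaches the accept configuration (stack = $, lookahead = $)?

10

step 1: stack=$ <S>  input=p v t r p $  — expand <S> -> p <H> p <S>
step 2: stack=$ <S> p <H> p  input=p v t r p $  — match p
step 3: stack=$ <S> p <H>  input=v t r p $  — expand <H> -> v <S> <B>
step 4: stack=$ <S> p <B> <S> v  input=v t r p $  — match v
step 5: stack=$ <S> p <B> <S>  input=t r p $  — expand <S> -> λ
step 6: stack=$ <S> p <B>  input=t r p $  — expand <B> -> t r
step 7: stack=$ <S> p r t  input=t r p $  — match t
step 8: stack=$ <S> p r  input=r p $  — match r
step 9: stack=$ <S> p  input=p $  — match p
step 10: stack=$ <S>  input=$  — expand <S> -> λ
Accept reached after 10 steps.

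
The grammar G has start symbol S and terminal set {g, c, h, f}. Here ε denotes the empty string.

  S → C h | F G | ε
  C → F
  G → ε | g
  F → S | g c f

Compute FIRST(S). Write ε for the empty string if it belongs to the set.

{ε, g, h}

FIRST(G): from G→ε we get {ε}; from G→g we get {g}. So FIRST(G) = {ε, g}.
FIRST(S): from S→C h we get {g, h}; from S→F G we get {ε, g, h}; from S→ε we get {ε}. So FIRST(S) = {ε, g, h}.
FIRST(F): from F→S we get {ε, g, h}; from F→g c f we get {g}. So FIRST(F) = {ε, g, h}.
FIRST(C): from C→F we get {ε, g, h}. So FIRST(C) = {ε, g, h}.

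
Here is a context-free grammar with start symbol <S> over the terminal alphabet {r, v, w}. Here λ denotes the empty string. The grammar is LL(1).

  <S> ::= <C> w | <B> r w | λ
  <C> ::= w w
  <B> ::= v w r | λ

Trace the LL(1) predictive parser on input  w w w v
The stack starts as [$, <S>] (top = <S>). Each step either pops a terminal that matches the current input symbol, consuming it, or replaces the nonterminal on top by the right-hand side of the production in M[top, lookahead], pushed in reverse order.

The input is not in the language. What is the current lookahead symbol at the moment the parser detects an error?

step 1: stack=$ <S>  input=w w w v $  — expand <S> ::= <C> w
step 2: stack=$ w <C>  input=w w w v $  — expand <C> ::= w w
step 3: stack=$ w w w  input=w w w v $  — match w
step 4: stack=$ w w  input=w w v $  — match w
step 5: stack=$ w  input=w v $  — match w
step 6: stack=$  input=v $  — error: stack empty but input remains

v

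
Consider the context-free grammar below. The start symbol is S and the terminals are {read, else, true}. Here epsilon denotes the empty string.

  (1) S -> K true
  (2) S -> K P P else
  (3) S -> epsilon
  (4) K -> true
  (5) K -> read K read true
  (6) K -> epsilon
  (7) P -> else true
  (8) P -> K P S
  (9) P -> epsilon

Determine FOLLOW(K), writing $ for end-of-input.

{else, read, true}

FIRST(K): from K->true we get {true}; from K->read K read true we get {read}; from K->epsilon we get {epsilon}. So FIRST(K) = {epsilon, read, true}.
FIRST(S): from S->K true we get {read, true}; from S->K P P else we get {else, read, true}; from S->epsilon we get {epsilon}. So FIRST(S) = {epsilon, else, read, true}.
FIRST(P): from P->else true we get {else}; from P->K P S we get {epsilon, else, read, true}; from P->epsilon we get {epsilon}. So FIRST(P) = {epsilon, else, read, true}.
FOLLOW(S) includes $ since S is the start symbol.
FOLLOW(P): in S->K P P else (occurrence 1), P is followed by P else with FIRST {else, read, true}; in S->K P P else (occurrence 2), P is followed by else with FIRST {else}; in P->K P S, P is followed by S with FIRST {epsilon, else, read, true}; in P->K P S, the suffix after P is nullable (adds nothing new). Thus FOLLOW(P) = {else, read, true}.
FOLLOW(S): in P->K P S, the suffix after S is empty, so FOLLOW(S) ⊇ FOLLOW(P) = {else, read, true}. Thus FOLLOW(S) = {$, else, read, true}.
FOLLOW(K): in S->K true, K is followed by true with FIRST {true}; in S->K P P else, K is followed by P P else with FIRST {else, read, true}; in K->read K read true, K is followed by read true with FIRST {read}; in P->K P S, K is followed by P S with FIRST {epsilon, else, read, true}; in P->K P S, the suffix after K is nullable, so FOLLOW(K) ⊇ FOLLOW(P) = {else, read, true}. Thus FOLLOW(K) = {else, read, true}.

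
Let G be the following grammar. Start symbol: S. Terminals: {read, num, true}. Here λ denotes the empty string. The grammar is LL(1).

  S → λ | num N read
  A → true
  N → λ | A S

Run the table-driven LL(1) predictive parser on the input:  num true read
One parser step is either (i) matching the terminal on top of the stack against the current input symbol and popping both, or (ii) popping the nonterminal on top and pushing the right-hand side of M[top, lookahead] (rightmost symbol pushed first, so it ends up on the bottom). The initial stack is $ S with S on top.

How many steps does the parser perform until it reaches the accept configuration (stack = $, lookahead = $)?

step 1: stack=$ S  input=num true read $  — expand S → num N read
step 2: stack=$ read N num  input=num true read $  — match num
step 3: stack=$ read N  input=true read $  — expand N → A S
step 4: stack=$ read S A  input=true read $  — expand A → true
step 5: stack=$ read S true  input=true read $  — match true
step 6: stack=$ read S  input=read $  — expand S → λ
step 7: stack=$ read  input=read $  — match read
Accept reached after 7 steps.

7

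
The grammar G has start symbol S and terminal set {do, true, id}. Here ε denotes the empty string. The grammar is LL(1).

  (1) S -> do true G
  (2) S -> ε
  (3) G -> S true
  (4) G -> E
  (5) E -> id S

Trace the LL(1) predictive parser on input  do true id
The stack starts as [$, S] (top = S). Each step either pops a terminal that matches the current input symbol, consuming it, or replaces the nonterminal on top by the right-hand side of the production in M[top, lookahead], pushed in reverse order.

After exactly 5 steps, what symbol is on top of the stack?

id

step 1: stack=$ S  input=do true id $  — expand S -> do true G
step 2: stack=$ G true do  input=do true id $  — match do
step 3: stack=$ G true  input=true id $  — match true
step 4: stack=$ G  input=id $  — expand G -> E
step 5: stack=$ E  input=id $  — expand E -> id S
Stack after step 5: $ S id (top = id).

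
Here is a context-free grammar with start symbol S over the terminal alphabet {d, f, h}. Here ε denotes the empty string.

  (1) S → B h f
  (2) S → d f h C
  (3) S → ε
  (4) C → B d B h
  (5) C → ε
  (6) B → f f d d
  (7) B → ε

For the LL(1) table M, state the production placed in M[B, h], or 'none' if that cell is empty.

FIRST(B): from B→f f d d we get {f}; from B→ε we get {ε}. So FIRST(B) = {ε, f}.
FIRST(S): from S→B h f we get {f, h}; from S→d f h C we get {d}; from S→ε we get {ε}. So FIRST(S) = {ε, d, f, h}.
FIRST(C): from C→B d B h we get {d, f}; from C→ε we get {ε}. So FIRST(C) = {ε, d, f}.
FOLLOW(S) includes $ since S is the start symbol.
FOLLOW(B): in S→B h f, B is followed by h f with FIRST {h}; in C→B d B h (occurrence 1), B is followed by d B h with FIRST {d}; in C→B d B h (occurrence 2), B is followed by h with FIRST {h}. Thus FOLLOW(B) = {d, h}.
For B → f f d d: FIRST(f f d d) = {f}, so it goes in M[B, t] for t ∈ {f}.
For B → ε: FIRST(ε) = {ε}, so it goes in M[B, t] for t ∈ {}; since ε ∈ FIRST, also for every t ∈ FOLLOW(B) = {d, h}.

B → ε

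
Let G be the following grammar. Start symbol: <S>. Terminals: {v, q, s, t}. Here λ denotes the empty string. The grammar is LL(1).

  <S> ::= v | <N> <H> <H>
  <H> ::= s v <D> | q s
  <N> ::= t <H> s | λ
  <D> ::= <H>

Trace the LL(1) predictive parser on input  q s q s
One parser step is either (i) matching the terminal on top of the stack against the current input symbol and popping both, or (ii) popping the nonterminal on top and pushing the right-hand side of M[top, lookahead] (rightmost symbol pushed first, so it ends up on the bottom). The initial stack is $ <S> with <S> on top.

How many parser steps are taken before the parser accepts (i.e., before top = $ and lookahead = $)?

step 1: stack=$ <S>  input=q s q s $  — expand <S> ::= <N> <H> <H>
step 2: stack=$ <H> <H> <N>  input=q s q s $  — expand <N> ::= λ
step 3: stack=$ <H> <H>  input=q s q s $  — expand <H> ::= q s
step 4: stack=$ <H> s q  input=q s q s $  — match q
step 5: stack=$ <H> s  input=s q s $  — match s
step 6: stack=$ <H>  input=q s $  — expand <H> ::= q s
step 7: stack=$ s q  input=q s $  — match q
step 8: stack=$ s  input=s $  — match s
Accept reached after 8 steps.

8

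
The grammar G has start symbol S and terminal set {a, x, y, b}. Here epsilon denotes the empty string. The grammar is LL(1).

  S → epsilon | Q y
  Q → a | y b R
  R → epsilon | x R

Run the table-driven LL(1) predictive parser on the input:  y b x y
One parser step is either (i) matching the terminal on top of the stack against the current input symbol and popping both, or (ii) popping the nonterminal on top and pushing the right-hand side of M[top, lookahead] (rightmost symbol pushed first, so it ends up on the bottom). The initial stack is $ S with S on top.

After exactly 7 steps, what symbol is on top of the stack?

     Stack      Input      Action
  1  $ S        y b x y $  expand S → Q y
  2  $ y Q      y b x y $  expand Q → y b R
  3  $ y R b y  y b x y $  match y
  4  $ y R b    b x y $    match b
  5  $ y R      x y $      expand R → x R
  6  $ y R x    x y $      match x
  7  $ y R      y $        expand R → epsilon
Stack after step 7: $ y (top = y).

y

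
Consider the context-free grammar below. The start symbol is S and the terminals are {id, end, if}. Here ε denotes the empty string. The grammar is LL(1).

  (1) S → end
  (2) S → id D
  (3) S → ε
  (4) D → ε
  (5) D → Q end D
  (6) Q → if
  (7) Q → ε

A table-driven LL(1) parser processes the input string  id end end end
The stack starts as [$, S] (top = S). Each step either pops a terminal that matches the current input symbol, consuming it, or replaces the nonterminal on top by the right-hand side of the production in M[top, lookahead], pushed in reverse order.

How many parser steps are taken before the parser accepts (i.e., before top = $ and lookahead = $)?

12

      Stack      Input             Action
   1  $ S        id end end end $  expand S → id D
   2  $ D id     id end end end $  match id
   3  $ D        end end end $     expand D → Q end D
   4  $ D end Q  end end end $     expand Q → ε
   5  $ D end    end end end $     match end
   6  $ D        end end $         expand D → Q end D
   7  $ D end Q  end end $         expand Q → ε
   8  $ D end    end end $         match end
   9  $ D        end $             expand D → Q end D
  10  $ D end Q  end $             expand Q → ε
  11  $ D end    end $             match end
  12  $ D        $                 expand D → ε
Accept reached after 12 steps.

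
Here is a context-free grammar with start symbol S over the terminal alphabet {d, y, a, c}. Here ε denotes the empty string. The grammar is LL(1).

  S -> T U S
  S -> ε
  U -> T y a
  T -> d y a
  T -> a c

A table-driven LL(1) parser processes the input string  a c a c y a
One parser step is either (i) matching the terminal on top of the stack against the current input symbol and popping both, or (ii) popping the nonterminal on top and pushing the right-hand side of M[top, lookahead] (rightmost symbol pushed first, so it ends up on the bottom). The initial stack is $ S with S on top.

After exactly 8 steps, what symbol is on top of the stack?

y

step 1: stack=$ S  input=a c a c y a $  — expand S -> T U S
step 2: stack=$ S U T  input=a c a c y a $  — expand T -> a c
step 3: stack=$ S U c a  input=a c a c y a $  — match a
step 4: stack=$ S U c  input=c a c y a $  — match c
step 5: stack=$ S U  input=a c y a $  — expand U -> T y a
step 6: stack=$ S a y T  input=a c y a $  — expand T -> a c
step 7: stack=$ S a y c a  input=a c y a $  — match a
step 8: stack=$ S a y c  input=c y a $  — match c
Stack after step 8: $ S a y (top = y).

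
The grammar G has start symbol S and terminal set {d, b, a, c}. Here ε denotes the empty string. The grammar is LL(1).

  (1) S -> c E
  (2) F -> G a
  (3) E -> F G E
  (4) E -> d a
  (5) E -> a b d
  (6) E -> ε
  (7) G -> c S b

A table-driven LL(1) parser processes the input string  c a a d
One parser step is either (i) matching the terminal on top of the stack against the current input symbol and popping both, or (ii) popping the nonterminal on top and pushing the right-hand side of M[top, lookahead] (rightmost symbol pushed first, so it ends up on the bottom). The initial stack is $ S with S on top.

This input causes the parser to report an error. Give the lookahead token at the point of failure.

step 1: stack=$ S  input=c a a d $  — expand S -> c E
step 2: stack=$ E c  input=c a a d $  — match c
step 3: stack=$ E  input=a a d $  — expand E -> a b d
step 4: stack=$ d b a  input=a a d $  — match a
step 5: stack=$ d b  input=a d $  — error: top is terminal b but lookahead is a

a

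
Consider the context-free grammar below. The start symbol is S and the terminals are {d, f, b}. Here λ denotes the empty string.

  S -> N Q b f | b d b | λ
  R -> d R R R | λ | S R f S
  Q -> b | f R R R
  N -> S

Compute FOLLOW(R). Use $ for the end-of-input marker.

FIRST(Q): from Q->b we get {b}; from Q->f R R R we get {f}. So FIRST(Q) = {b, f}.
FIRST(S): from S->N Q b f we get {b, f}; from S->b d b we get {b}; from S->λ we get {λ}. So FIRST(S) = {λ, b, f}.
FIRST(R): from R->d R R R we get {d}; from R->λ we get {λ}; from R->S R f S we get {b, d, f}. So FIRST(R) = {λ, b, d, f}.
FIRST(N): from N->S we get {λ, b, f}. So FIRST(N) = {λ, b, f}.
FOLLOW(S) includes $ since S is the start symbol.
FOLLOW(Q): in S->N Q b f, Q is followed by b f with FIRST {b}. Thus FOLLOW(Q) = {b}.
FOLLOW(R): in R->d R R R (occurrence 1), R is followed by R R with FIRST {λ, b, d, f}; in R->d R R R (occurrence 1), the suffix after R is nullable (adds nothing new); in R->d R R R (occurrence 2), R is followed by R with FIRST {λ, b, d, f}; in R->d R R R (occurrence 2), the suffix after R is nullable (adds nothing new); in R->d R R R (occurrence 3), the suffix after R is empty (adds nothing new); in R->S R f S, R is followed by f S with FIRST {f}; in Q->f R R R (occurrence 1), R is followed by R R with FIRST {λ, b, d, f}; in Q->f R R R (occurrence 1), the suffix after R is nullable, so FOLLOW(R) ⊇ FOLLOW(Q) = {b}; in Q->f R R R (occurrence 2), R is followed by R with FIRST {λ, b, d, f}; in Q->f R R R (occurrence 2), the suffix after R is nullable, so FOLLOW(R) ⊇ FOLLOW(Q) = {b}; in Q->f R R R (occurrence 3), the suffix after R is empty, so FOLLOW(R) ⊇ FOLLOW(Q) = {b}. Thus FOLLOW(R) = {b, d, f}.
FOLLOW(N): in S->N Q b f, N is followed by Q b f with FIRST {b, f}. Thus FOLLOW(N) = {b, f}.
FOLLOW(S): in R->S R f S (occurrence 1), S is followed by R f S with FIRST {b, d, f}; in R->S R f S (occurrence 2), the suffix after S is empty, so FOLLOW(S) ⊇ FOLLOW(R) = {b, d, f}; in N->S, the suffix after S is empty, so FOLLOW(S) ⊇ FOLLOW(N) = {b, f}. Thus FOLLOW(S) = {$, b, d, f}.

{b, d, f}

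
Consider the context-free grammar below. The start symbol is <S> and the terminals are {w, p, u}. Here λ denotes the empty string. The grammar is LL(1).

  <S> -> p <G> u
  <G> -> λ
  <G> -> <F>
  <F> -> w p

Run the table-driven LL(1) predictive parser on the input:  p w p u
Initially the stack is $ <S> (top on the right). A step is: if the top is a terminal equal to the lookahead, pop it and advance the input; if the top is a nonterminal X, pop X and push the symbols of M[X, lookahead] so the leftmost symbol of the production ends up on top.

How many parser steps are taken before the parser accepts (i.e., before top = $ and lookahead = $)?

     Stack      Input      Action
  1  $ <S>      p w p u $  expand <S> -> p <G> u
  2  $ u <G> p  p w p u $  match p
  3  $ u <G>    w p u $    expand <G> -> <F>
  4  $ u <F>    w p u $    expand <F> -> w p
  5  $ u p w    w p u $    match w
  6  $ u p      p u $      match p
  7  $ u        u $        match u
Accept reached after 7 steps.

7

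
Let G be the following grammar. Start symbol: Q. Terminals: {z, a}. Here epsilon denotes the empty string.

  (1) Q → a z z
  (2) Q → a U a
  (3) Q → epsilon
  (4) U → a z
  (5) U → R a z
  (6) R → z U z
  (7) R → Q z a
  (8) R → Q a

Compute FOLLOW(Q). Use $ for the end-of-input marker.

FIRST(Q) = {epsilon, a}
FIRST(R) = {a, z}  (via Q z a, Q a)
FIRST(U) = {a, z}  (via R a z)
FOLLOW(Q) includes $ since Q is the start symbol.
FOLLOW(Q): in R→Q z a, Q is followed by z a with FIRST {z}; in R→Q a, Q is followed by a with FIRST {a}. Thus FOLLOW(Q) = {$, a, z}.
FOLLOW(U): in Q→a U a, U is followed by a with FIRST {a}; in R→z U z, U is followed by z with FIRST {z}. Thus FOLLOW(U) = {a, z}.
FOLLOW(R): in U→R a z, R is followed by a z with FIRST {a}. Thus FOLLOW(R) = {a}.

{$, a, z}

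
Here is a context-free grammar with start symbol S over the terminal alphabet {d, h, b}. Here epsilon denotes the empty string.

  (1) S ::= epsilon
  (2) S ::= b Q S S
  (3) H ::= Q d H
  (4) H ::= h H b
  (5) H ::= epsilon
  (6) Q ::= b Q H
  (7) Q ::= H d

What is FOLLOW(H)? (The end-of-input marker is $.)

FIRST(S) = {epsilon, b}
FIRST(H) = {epsilon, b, d, h}  (via Q d H)
FIRST(Q) = {b, d, h}  (via H d)
FOLLOW(S) includes $ since S is the start symbol.
FOLLOW(S): in S::=b Q S S (occurrence 1), S is followed by S with FIRST {epsilon, b}; in S::=b Q S S (occurrence 1), the suffix after S is nullable (adds nothing new); in S::=b Q S S (occurrence 2), the suffix after S is empty (adds nothing new). Thus FOLLOW(S) = {$, b}.
FOLLOW(Q): in S::=b Q S S, Q is followed by S S with FIRST {epsilon, b}; in S::=b Q S S, the suffix after Q is nullable, so FOLLOW(Q) ⊇ FOLLOW(S) = {$, b}; in H::=Q d H, Q is followed by d H with FIRST {d}; in Q::=b Q H, Q is followed by H with FIRST {epsilon, b, d, h}; in Q::=b Q H, the suffix after Q is nullable (adds nothing new). Thus FOLLOW(Q) = {$, b, d, h}.
FOLLOW(H): in H::=Q d H, the suffix after H is empty (adds nothing new); in H::=h H b, H is followed by b with FIRST {b}; in Q::=b Q H, the suffix after H is empty, so FOLLOW(H) ⊇ FOLLOW(Q) = {$, b, d, h}; in Q::=H d, H is followed by d with FIRST {d}. Thus FOLLOW(H) = {$, b, d, h}.

{$, b, d, h}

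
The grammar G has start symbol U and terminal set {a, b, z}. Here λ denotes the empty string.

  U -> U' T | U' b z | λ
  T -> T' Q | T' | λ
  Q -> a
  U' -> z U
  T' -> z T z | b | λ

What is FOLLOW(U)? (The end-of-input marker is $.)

{$, a, b, z}

FIRST(Q) = {a}
FIRST(U') = {z}
FIRST(T') = {λ, b, z}
FIRST(U) = {λ, z}  (via U' T, U' b z)
FIRST(T) = {λ, a, b, z}  (via T' Q, T')
FOLLOW(U) includes $ since U is the start symbol.
FOLLOW(U): in U'->z U, the suffix after U is empty, so FOLLOW(U) ⊇ FOLLOW(U') = {$, a, b, z}. Thus FOLLOW(U) = {$, a, b, z}.
FOLLOW(T): in U->U' T, the suffix after T is empty, so FOLLOW(T) ⊇ FOLLOW(U) = {$, a, b, z}; in T'->z T z, T is followed by z with FIRST {z}. Thus FOLLOW(T) = {$, a, b, z}.
FOLLOW(Q): in T->T' Q, the suffix after Q is empty, so FOLLOW(Q) ⊇ FOLLOW(T) = {$, a, b, z}. Thus FOLLOW(Q) = {$, a, b, z}.
FOLLOW(U'): in U->U' T, U' is followed by T with FIRST {λ, a, b, z}; in U->U' T, the suffix after U' is nullable, so FOLLOW(U') ⊇ FOLLOW(U) = {$, a, b, z}; in U->U' b z, U' is followed by b z with FIRST {b}. Thus FOLLOW(U') = {$, a, b, z}.
FOLLOW(T'): in T->T' Q, T' is followed by Q with FIRST {a}; in T->T', the suffix after T' is empty, so FOLLOW(T') ⊇ FOLLOW(T) = {$, a, b, z}. Thus FOLLOW(T') = {$, a, b, z}.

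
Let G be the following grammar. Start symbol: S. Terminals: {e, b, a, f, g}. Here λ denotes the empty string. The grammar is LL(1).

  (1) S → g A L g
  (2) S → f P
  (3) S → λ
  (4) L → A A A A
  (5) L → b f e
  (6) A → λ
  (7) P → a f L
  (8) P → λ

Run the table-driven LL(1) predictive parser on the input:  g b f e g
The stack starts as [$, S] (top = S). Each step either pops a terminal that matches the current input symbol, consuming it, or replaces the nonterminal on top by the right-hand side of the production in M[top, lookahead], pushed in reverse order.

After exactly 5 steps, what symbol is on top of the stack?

f

step 1: stack=$ S  input=g b f e g $  — expand S → g A L g
step 2: stack=$ g L A g  input=g b f e g $  — match g
step 3: stack=$ g L A  input=b f e g $  — expand A → λ
step 4: stack=$ g L  input=b f e g $  — expand L → b f e
step 5: stack=$ g e f b  input=b f e g $  — match b
Stack after step 5: $ g e f (top = f).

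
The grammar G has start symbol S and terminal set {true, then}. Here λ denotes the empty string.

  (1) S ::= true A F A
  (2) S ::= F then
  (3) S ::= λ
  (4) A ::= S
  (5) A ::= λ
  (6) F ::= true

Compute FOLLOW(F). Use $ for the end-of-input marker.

{$, then, true}

FIRST(F) = {true}
FIRST(S) = {λ, true}  (via F then)
FIRST(A) = {λ, true}  (via S)
FOLLOW(S) includes $ since S is the start symbol.
FOLLOW(S): in A::=S, the suffix after S is empty, so FOLLOW(S) ⊇ FOLLOW(A) = {$, true}. Thus FOLLOW(S) = {$, true}.
FOLLOW(A): in S::=true A F A (occurrence 1), A is followed by F A with FIRST {true}; in S::=true A F A (occurrence 2), the suffix after A is empty, so FOLLOW(A) ⊇ FOLLOW(S) = {$, true}. Thus FOLLOW(A) = {$, true}.
FOLLOW(F): in S::=true A F A, F is followed by A with FIRST {λ, true}; in S::=true A F A, the suffix after F is nullable, so FOLLOW(F) ⊇ FOLLOW(S) = {$, true}; in S::=F then, F is followed by then with FIRST {then}. Thus FOLLOW(F) = {$, then, true}.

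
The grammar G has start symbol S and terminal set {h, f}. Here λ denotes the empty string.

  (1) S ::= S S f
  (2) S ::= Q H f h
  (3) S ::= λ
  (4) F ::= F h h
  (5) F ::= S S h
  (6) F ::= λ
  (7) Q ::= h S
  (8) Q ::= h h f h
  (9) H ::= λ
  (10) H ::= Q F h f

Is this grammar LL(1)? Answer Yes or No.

No

FIRST(S) = {λ, f, h}
FIRST(F) = {λ, f, h}
FIRST(Q) = {h}
FIRST(H) = {λ, h}
FOLLOW(S) = {$, f, h}
FOLLOW(F) = {h}
FOLLOW(Q) = {f, h}
FOLLOW(H) = {f}
Cell M[F, f] receives both F ::= F h h and F ::= S S h — the grammar is not LL(1).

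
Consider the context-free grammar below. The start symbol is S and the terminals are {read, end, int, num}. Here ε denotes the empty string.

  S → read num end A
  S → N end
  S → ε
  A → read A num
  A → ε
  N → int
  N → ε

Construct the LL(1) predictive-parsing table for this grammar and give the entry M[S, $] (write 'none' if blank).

FIRST(A) = {ε, read}
FIRST(N) = {ε, int}
FIRST(S) = {ε, end, int, read}  (via N end)
FOLLOW(S) includes $ since S is the start symbol.
FOLLOW(S): S appears on no right-hand side. Thus FOLLOW(S) = {$}.
For S → read num end A: FIRST(read num end A) = {read}, so it goes in M[S, t] for t ∈ {read}.
For S → N end: FIRST(N end) = {end, int}, so it goes in M[S, t] for t ∈ {end, int}.
For S → ε: FIRST(ε) = {ε}, so it goes in M[S, t] for t ∈ {}; since ε ∈ FIRST, also for every t ∈ FOLLOW(S) = {$}.

S → ε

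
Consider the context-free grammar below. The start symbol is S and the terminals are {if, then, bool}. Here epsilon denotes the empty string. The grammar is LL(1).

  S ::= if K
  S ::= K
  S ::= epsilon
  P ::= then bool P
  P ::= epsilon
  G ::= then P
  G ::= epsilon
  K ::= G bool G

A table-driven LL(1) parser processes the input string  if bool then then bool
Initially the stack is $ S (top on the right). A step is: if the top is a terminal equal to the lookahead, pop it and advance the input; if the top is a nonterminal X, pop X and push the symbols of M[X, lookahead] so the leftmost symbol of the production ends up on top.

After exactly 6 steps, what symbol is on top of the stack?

step 1: stack=$ S  input=if bool then then bool $  — expand S ::= if K
step 2: stack=$ K if  input=if bool then then bool $  — match if
step 3: stack=$ K  input=bool then then bool $  — expand K ::= G bool G
step 4: stack=$ G bool G  input=bool then then bool $  — expand G ::= epsilon
step 5: stack=$ G bool  input=bool then then bool $  — match bool
step 6: stack=$ G  input=then then bool $  — expand G ::= then P
Stack after step 6: $ P then (top = then).

then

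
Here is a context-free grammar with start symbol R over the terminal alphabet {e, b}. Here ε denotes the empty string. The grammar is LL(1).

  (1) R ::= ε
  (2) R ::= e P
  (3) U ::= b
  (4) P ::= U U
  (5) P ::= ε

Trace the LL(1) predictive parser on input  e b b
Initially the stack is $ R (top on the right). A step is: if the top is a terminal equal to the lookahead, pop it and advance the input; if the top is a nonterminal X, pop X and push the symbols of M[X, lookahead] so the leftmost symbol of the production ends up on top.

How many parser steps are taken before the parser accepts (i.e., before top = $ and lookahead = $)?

7

step 1: stack=$ R  input=e b b $  — expand R ::= e P
step 2: stack=$ P e  input=e b b $  — match e
step 3: stack=$ P  input=b b $  — expand P ::= U U
step 4: stack=$ U U  input=b b $  — expand U ::= b
step 5: stack=$ U b  input=b b $  — match b
step 6: stack=$ U  input=b $  — expand U ::= b
step 7: stack=$ b  input=b $  — match b
Accept reached after 7 steps.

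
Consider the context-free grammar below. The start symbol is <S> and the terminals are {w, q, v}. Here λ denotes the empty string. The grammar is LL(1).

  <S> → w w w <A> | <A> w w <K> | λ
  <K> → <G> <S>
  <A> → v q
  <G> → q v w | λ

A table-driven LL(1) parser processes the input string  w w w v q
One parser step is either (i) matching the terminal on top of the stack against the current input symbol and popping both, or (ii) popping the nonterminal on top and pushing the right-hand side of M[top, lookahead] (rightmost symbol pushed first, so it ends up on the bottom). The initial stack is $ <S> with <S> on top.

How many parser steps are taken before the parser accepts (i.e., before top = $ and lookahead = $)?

step 1: stack=$ <S>  input=w w w v q $  — expand <S> → w w w <A>
step 2: stack=$ <A> w w w  input=w w w v q $  — match w
step 3: stack=$ <A> w w  input=w w v q $  — match w
step 4: stack=$ <A> w  input=w v q $  — match w
step 5: stack=$ <A>  input=v q $  — expand <A> → v q
step 6: stack=$ q v  input=v q $  — match v
step 7: stack=$ q  input=q $  — match q
Accept reached after 7 steps.

7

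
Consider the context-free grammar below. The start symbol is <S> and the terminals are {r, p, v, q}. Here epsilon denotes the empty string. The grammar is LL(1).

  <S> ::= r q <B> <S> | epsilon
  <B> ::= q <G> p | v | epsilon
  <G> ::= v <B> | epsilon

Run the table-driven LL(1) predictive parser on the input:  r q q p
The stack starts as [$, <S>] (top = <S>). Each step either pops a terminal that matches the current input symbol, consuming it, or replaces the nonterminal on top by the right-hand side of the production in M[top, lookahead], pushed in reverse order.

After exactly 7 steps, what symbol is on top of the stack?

     Stack          Input      Action
  1  $ <S>          r q q p $  expand <S> ::= r q <B> <S>
  2  $ <S> <B> q r  r q q p $  match r
  3  $ <S> <B> q    q q p $    match q
  4  $ <S> <B>      q p $      expand <B> ::= q <G> p
  5  $ <S> p <G> q  q p $      match q
  6  $ <S> p <G>    p $        expand <G> ::= epsilon
  7  $ <S> p        p $        match p
Stack after step 7: $ <S> (top = <S>).

<S>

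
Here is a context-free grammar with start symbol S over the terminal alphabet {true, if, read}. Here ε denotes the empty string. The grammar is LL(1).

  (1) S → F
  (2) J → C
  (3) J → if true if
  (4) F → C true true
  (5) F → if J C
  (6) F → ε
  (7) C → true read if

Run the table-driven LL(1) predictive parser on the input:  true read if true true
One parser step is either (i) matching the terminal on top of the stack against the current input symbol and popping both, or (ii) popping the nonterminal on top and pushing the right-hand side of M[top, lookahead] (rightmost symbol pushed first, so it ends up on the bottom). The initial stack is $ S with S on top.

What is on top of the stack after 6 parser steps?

step 1: stack=$ S  input=true read if true true $  — expand S → F
step 2: stack=$ F  input=true read if true true $  — expand F → C true true
step 3: stack=$ true true C  input=true read if true true $  — expand C → true read if
step 4: stack=$ true true if read true  input=true read if true true $  — match true
step 5: stack=$ true true if read  input=read if true true $  — match read
step 6: stack=$ true true if  input=if true true $  — match if
Stack after step 6: $ true true (top = true).

true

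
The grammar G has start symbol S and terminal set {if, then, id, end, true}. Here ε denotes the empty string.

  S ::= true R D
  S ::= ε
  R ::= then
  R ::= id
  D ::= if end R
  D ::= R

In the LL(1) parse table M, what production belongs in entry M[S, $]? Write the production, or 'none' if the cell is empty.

S ::= ε

FIRST(S) = {ε, true}
FIRST(R) = {id, then}
FIRST(D) = {id, if, then}  (via R)
FOLLOW(S) includes $ since S is the start symbol.
FOLLOW(S): S appears on no right-hand side. Thus FOLLOW(S) = {$}.
For S ::= true R D: FIRST(true R D) = {true}, so it goes in M[S, t] for t ∈ {true}.
For S ::= ε: FIRST(ε) = {ε}, so it goes in M[S, t] for t ∈ {}; since ε ∈ FIRST, also for every t ∈ FOLLOW(S) = {$}.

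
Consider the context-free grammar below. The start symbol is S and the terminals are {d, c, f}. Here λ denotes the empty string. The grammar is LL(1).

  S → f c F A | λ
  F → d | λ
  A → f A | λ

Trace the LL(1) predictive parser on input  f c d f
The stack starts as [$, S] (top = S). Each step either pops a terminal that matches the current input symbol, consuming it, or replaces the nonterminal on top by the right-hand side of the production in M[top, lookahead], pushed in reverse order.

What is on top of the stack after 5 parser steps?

A

step 1: stack=$ S  input=f c d f $  — expand S → f c F A
step 2: stack=$ A F c f  input=f c d f $  — match f
step 3: stack=$ A F c  input=c d f $  — match c
step 4: stack=$ A F  input=d f $  — expand F → d
step 5: stack=$ A d  input=d f $  — match d
Stack after step 5: $ A (top = A).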